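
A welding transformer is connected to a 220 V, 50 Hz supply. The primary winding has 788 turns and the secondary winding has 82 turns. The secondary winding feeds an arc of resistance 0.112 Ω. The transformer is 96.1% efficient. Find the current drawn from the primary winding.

V_s = 220 × 82/788 = 22.893 V.
I_s = V_s/R = 22.893/0.112 = 204.41 A.
P_out = V_s I_s = 22.893 × 204.41 = 4679.5 W.
P_in = P_out/η = 4679.5/0.961 = 4869.4 W.
I_p = P_in/V_p = 4869.4/220 = 22.1 A.

I_p ≈ 22.1 A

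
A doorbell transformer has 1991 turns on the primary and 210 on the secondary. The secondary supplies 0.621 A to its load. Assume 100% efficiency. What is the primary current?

For an ideal transformer I_p/I_s = N_s/N_p, so I_p = 0.621 × 210/1991 = 0.0655 A.

I_p ≈ 0.0655 A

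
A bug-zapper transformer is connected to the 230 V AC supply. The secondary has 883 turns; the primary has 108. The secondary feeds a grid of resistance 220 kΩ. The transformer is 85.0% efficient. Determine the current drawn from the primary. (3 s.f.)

I_p ≈ 0.0822 A

V_s = 230 × 883/108 = 1880.5 V.
I_s = V_s/R = 1880.5/220000 = 0.0085476 A.
P_out = V_s I_s = 1880.5 × 0.0085476 = 16.073 W.
P_in = P_out/η = 16.073/0.850 = 18.910 W.
I_p = P_in/V_p = 18.910/230 = 0.0822 A.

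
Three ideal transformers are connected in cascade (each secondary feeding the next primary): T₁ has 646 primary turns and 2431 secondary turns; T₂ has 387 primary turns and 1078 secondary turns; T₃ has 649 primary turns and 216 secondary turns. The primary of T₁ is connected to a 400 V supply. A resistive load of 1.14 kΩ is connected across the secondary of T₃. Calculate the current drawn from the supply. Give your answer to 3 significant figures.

I_supply ≈ 4.27 A

Secondary of T₁: V = 400.00 × 2431/646 = 1505.3 V.
Secondary of T₂: V = 1505.3 × 1078/387 = 4193.0 V.
Secondary of T₃: V = 4193.0 × 216/649 = 1395.5 V.
I_load = 1395.5/1140 = 1.2241 A, so P_out = 1395.5 × 1.2241 = 1708.3 W.
All ideal ⇒ P_in = P_out, so I_supply = 1708.3/400 = 4.27 A.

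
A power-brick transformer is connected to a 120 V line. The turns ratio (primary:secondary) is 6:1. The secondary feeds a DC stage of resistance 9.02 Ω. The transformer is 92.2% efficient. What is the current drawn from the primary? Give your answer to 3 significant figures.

I_p ≈ 0.401 A

V_s = 120 × 1/6 = 20.000 V.
I_s = V_s/R = 20.000/9.02 = 2.2173 A.
P_out = V_s I_s = 20.000 × 2.2173 = 44.346 W.
P_in = P_out/η = 44.346/0.922 = 48.098 W.
I_p = P_in/V_p = 48.098/120 = 0.401 A.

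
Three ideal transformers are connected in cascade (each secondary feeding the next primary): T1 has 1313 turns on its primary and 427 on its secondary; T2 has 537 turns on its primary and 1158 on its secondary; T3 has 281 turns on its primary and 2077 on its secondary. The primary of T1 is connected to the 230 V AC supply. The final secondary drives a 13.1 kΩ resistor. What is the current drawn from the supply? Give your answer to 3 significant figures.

After T1: V = 230.00 × 427/1313 = 74.798 V.
After T2: V = 74.798 × 1158/537 = 161.30 V.
After T3: V = 161.30 × 2077/281 = 1192.2 V.
I_load = 1192.2/13100 = 0.091009 A, so P_out = 1192.2 × 0.091009 = 108.50 W.
All ideal ⇒ P_in = P_out, so I_supply = 108.50/230 = 0.472 A.

I_supply ≈ 0.472 A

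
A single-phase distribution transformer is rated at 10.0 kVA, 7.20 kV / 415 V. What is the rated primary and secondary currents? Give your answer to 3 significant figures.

I_p = S/V_p = 10000/7200 = 1.39 A.
I_s = S/V_s = 10000/415 = 24.1 A.

I_p ≈ 1.39 A, I_s ≈ 24.1 A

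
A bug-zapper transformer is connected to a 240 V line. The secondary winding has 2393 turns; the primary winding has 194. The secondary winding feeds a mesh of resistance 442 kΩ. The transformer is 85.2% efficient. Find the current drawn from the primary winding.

V_s = 240 × 2393/194 = 2960.4 V.
I_s = V_s/R = 2960.4/442000 = 0.0066978 A.
P_out = V_s I_s = 2960.4 × 0.0066978 = 19.828 W.
P_in = P_out/η = 19.828/0.852 = 23.272 W.
I_p = P_in/V_p = 23.272/240 = 0.0970 A.

I_p ≈ 0.0970 A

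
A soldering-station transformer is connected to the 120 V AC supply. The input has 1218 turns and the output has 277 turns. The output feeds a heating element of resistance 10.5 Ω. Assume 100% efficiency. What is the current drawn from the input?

V_out = V_in × N_out/N_in = 120 × 277/1218 = 27.291 V.
I_out = V_out/R = 27.291/10.5 = 2.5991 A.
For an ideal transformer I_in N_in = I_out N_out, so I_in = 2.5991 × 277/1218 = 0.591 A.

I_in ≈ 0.591 A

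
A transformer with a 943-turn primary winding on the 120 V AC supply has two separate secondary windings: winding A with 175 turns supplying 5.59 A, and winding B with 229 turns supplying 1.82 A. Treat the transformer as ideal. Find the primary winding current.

I_p ≈ 1.48 A

V_A = 120 × 175/943 = 22.269 V; V_B = 120 × 229/943 = 29.141 V.
P_out = V_A I_A + V_B I_B = 22.269×5.59 + 29.141×1.82 = 124.49 + 53.037 = 177.52 W.
Ideal ⇒ P_in = P_out, so I_p = P_out/V_p = 177.52/120 = 1.48 A.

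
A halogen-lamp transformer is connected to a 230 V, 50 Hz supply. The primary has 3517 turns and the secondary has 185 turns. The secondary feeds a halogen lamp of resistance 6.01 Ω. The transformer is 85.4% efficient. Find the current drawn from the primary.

I_p ≈ 0.124 A

V_s = 230 × 185/3517 = 12.098 V.
I_s = V_s/R = 12.098/6.01 = 2.0130 A.
P_out = V_s I_s = 12.098 × 2.0130 = 24.355 W.
P_in = P_out/η = 24.355/0.854 = 28.518 W.
I_p = P_in/V_p = 28.518/230 = 0.124 A.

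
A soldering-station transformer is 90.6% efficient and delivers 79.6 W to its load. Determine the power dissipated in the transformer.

P_loss ≈ 8.26 W

P_in = P_out/η = 79.6/0.906 = 87.8587 W.
P_loss = P_in − P_out = 87.8587 − 79.6 = 8.26 W.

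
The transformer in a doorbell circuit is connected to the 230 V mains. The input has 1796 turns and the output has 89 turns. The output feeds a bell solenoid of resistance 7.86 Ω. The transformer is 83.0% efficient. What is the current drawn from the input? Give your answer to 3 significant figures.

I_in ≈ 0.0866 A

V_out = 230 × 89/1796 = 11.398 V.
I_out = V_out/R = 11.398/7.86 = 1.4501 A.
P_out = V_out I_out = 11.398 × 1.4501 = 16.527 W.
P_in = P_out/η = 16.527/0.830 = 19.912 W.
I_in = P_in/V_in = 19.912/230 = 0.0866 A.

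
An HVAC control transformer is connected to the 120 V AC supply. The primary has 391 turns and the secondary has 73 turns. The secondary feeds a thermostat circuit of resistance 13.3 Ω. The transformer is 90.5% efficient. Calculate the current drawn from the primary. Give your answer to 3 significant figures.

V_s = 120 × 73/391 = 22.404 V.
I_s = V_s/R = 22.404/13.3 = 1.6845 A.
P_out = V_s I_s = 22.404 × 1.6845 = 37.740 W.
P_in = P_out/η = 37.740/0.905 = 41.702 W.
I_p = P_in/V_p = 41.702/120 = 0.348 A.

I_p ≈ 0.348 A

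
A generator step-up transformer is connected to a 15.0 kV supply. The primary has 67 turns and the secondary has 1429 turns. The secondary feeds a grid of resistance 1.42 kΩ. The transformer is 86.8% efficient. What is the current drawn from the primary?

V_s = 15000 × 1429/67 = 319930 V.
I_s = V_s/R = 319930/1420 = 225.30 A.
P_out = V_s I_s = 319930 × 225.30 = 7.2079×10^7 W.
P_in = P_out/η = 7.2079×10^7/0.868 = 8.3040×10^7 W.
I_p = P_in/V_p = 8.3040×10^7/15000 = 5540 A.

I_p ≈ 5540 A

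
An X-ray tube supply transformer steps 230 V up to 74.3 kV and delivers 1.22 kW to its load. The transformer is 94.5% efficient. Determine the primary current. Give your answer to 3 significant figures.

P_in = P_out/η = 1220/0.945 = 1291.0 W.
I_p = P_in/V_p = 1291.0/230 = 5.61 A.

I_p ≈ 5.61 A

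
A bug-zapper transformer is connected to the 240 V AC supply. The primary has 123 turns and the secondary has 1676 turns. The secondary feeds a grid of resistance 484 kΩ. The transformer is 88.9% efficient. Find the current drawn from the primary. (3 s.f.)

V_s = 240 × 1676/123 = 3270.2 V.
I_s = V_s/R = 3270.2/484000 = 0.0067567 A.
P_out = V_s I_s = 3270.2 × 0.0067567 = 22.096 W.
P_in = P_out/η = 22.096/0.889 = 24.855 W.
I_p = P_in/V_p = 24.855/240 = 0.104 A.

I_p ≈ 0.104 A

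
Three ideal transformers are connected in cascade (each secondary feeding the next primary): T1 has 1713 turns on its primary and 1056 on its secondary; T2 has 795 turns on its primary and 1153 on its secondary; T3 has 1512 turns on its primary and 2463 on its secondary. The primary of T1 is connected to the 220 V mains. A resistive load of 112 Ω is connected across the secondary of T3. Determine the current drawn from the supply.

I_supply ≈ 4.17 A

Secondary of T1: V = 220.00 × 1056/1713 = 135.62 V.
Secondary of T2: V = 135.62 × 1153/795 = 196.69 V.
Secondary of T3: V = 196.69 × 2463/1512 = 320.41 V.
I_load = 320.41/112 = 2.8608 A, so P_out = 320.41 × 2.8608 = 916.62 W.
All ideal ⇒ P_in = P_out, so I_supply = 916.62/220 = 4.17 A.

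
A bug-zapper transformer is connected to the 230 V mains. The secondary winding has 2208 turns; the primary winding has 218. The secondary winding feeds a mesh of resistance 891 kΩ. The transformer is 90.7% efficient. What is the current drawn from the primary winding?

V_s = 230 × 2208/218 = 2329.5 V.
I_s = V_s/R = 2329.5/891000 = 0.0026145 A.
P_out = V_s I_s = 2329.5 × 0.0026145 = 6.0906 W.
P_in = P_out/η = 6.0906/0.907 = 6.7152 W.
I_p = P_in/V_p = 6.7152/230 = 0.0292 A.

I_p ≈ 0.0292 A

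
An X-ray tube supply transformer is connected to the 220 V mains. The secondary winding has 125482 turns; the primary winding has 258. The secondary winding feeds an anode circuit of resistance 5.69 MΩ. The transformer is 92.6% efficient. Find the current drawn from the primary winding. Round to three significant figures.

V_s = 220 × 125482/258 = 107000 V.
I_s = V_s/R = 107000/(5.69×10^6) = 0.018805 A.
P_out = V_s I_s = 107000 × 0.018805 = 2012.1 W.
P_in = P_out/η = 2012.1/0.926 = 2172.9 W.
I_p = P_in/V_p = 2172.9/220 = 9.88 A.

I_p ≈ 9.88 A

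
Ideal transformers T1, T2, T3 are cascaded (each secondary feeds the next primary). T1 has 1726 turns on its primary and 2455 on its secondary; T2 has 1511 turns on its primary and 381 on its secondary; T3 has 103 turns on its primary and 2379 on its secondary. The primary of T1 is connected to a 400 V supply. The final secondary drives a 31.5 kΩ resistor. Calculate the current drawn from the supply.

I_supply ≈ 0.871 A

Secondary of T1: V = 400.00 × 2455/1726 = 568.95 V.
Secondary of T2: V = 568.95 × 381/1511 = 143.46 V.
Secondary of T3: V = 143.46 × 2379/103 = 3313.5 V.
I_load = 3313.5/31500 = 0.10519 A, so P_out = 3313.5 × 0.10519 = 348.55 W.
All ideal ⇒ P_in = P_out, so I_supply = 348.55/400 = 0.871 A.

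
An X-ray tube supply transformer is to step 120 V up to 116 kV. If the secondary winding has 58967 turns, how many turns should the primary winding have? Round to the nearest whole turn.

N_p = 61 turns

N_p/N_s = V_p/V_s, so N_p = 58967 × 120/116000 = 61.0 ≈ 61 turns.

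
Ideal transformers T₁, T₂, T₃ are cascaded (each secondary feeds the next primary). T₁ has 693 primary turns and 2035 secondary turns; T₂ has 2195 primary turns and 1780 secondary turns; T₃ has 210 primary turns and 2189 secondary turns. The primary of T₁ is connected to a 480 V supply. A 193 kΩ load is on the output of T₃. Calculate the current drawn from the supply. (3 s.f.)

After T₁: V = 480.00 × 2035/693 = 1409.5 V.
After T₂: V = 1409.5 × 1780/2195 = 1143.0 V.
After T₃: V = 1143.0 × 2189/210 = 11915 V.
I_load = 11915/193000 = 0.061734 A, so P_out = 11915 × 0.061734 = 735.55 W.
All ideal ⇒ P_in = P_out, so I_supply = 735.55/480 = 1.53 A.

I_supply ≈ 1.53 A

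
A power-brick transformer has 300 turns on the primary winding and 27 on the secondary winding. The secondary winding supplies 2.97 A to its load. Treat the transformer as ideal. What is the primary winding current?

For an ideal transformer I_p/I_s = N_s/N_p, so I_p = 2.97 × 27/300 = 0.267 A.

I_p ≈ 0.267 A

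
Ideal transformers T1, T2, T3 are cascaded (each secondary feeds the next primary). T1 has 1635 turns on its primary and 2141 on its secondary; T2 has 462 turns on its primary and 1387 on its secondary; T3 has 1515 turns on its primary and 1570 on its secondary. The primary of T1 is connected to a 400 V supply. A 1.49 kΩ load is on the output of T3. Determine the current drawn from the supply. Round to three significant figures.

I_supply ≈ 4.46 A

Secondary of T1: V = 400.00 × 2141/1635 = 523.79 V.
Secondary of T2: V = 523.79 × 1387/462 = 1572.5 V.
Secondary of T3: V = 1572.5 × 1570/1515 = 1629.6 V.
I_load = 1629.6/1490 = 1.0937 A, so P_out = 1629.6 × 1.0937 = 1782.3 W.
All ideal ⇒ P_in = P_out, so I_supply = 1782.3/400 = 4.46 A.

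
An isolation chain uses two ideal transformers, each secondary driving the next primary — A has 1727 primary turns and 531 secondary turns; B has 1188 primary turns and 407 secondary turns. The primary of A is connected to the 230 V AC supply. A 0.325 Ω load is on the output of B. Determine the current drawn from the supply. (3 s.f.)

After A: V = 230.00 × 531/1727 = 70.718 V.
After B: V = 70.718 × 407/1188 = 24.227 V.
I_load = 24.227/0.325 = 74.546 A, so P_out = 24.227 × 74.546 = 1806.1 W.
All ideal ⇒ P_in = P_out, so I_supply = 1806.1/230 = 7.85 A.

I_supply ≈ 7.85 A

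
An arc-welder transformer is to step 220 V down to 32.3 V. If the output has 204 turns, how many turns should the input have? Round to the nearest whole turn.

N_in = 1389 turns

N_in/N_out = V_in/V_out, so N_in = 204 × 220/32.3 = 1389.5 ≈ 1389 turns.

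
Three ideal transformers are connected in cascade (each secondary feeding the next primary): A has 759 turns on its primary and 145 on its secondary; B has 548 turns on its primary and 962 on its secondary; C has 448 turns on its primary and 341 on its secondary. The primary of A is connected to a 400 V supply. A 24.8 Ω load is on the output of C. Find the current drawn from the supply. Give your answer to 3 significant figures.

I_supply ≈ 1.05 A

After A: V = 400.00 × 145/759 = 76.416 V.
After B: V = 76.416 × 962/548 = 134.15 V.
After C: V = 134.15 × 341/448 = 102.11 V.
I_load = 102.11/24.8 = 4.1172 A, so P_out = 102.11 × 4.1172 = 420.40 W.
All ideal ⇒ P_in = P_out, so I_supply = 420.40/400 = 1.05 A.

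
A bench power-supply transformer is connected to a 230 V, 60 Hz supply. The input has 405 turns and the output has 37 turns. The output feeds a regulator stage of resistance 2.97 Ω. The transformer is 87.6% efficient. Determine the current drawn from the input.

I_in ≈ 0.738 A

V_out = 230 × 37/405 = 21.012 V.
I_out = V_out/R = 21.012/2.97 = 7.0749 A.
P_out = V_out I_out = 21.012 × 7.0749 = 148.66 W.
P_in = P_out/η = 148.66/0.876 = 169.70 W.
I_in = P_in/V_in = 169.70/230 = 0.738 A.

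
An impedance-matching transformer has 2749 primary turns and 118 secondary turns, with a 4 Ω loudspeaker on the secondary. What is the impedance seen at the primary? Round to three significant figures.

Z_p = (N_p/N_s)² × Z_s = (2749/118)² × 4 = 2170 Ω.

Z_p ≈ 2170 Ω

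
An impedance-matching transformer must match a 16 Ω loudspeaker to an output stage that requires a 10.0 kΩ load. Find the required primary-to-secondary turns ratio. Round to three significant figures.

Z_p/Z_s = (N_p/N_s)², so N_p/N_s = √(10000/16) = √625 = 25.0.

N_p/N_s ≈ 25.0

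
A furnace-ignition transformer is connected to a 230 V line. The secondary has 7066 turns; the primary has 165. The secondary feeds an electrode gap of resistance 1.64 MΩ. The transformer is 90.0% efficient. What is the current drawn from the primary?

I_p ≈ 0.286 A

V_s = 230 × 7066/165 = 9849.6 V.
I_s = V_s/R = 9849.6/(1.64×10^6) = 0.0060058 A.
P_out = V_s I_s = 9849.6 × 0.0060058 = 59.155 W.
P_in = P_out/η = 59.155/0.900 = 65.728 W.
I_p = P_in/V_p = 65.728/230 = 0.286 A.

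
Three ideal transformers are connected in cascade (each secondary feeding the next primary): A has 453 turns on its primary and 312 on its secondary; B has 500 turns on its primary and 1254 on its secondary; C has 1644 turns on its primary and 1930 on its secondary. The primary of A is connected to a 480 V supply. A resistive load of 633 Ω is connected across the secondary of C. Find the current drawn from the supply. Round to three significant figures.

After A: V = 480.00 × 312/453 = 330.60 V.
After B: V = 330.60 × 1254/500 = 829.13 V.
After C: V = 829.13 × 1930/1644 = 973.38 V.
I_load = 973.38/633 = 1.5377 A, so P_out = 973.38 × 1.5377 = 1496.8 W.
All ideal ⇒ P_in = P_out, so I_supply = 1496.8/480 = 3.12 A.

I_supply ≈ 3.12 A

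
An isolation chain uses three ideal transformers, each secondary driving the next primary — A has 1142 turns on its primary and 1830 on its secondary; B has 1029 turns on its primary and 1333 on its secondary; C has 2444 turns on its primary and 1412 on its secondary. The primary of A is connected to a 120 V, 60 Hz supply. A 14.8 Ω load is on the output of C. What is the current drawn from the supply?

After A: V = 120.00 × 1830/1142 = 192.29 V.
After B: V = 192.29 × 1333/1029 = 249.10 V.
After C: V = 249.10 × 1412/2444 = 143.92 V.
I_load = 143.92/14.8 = 9.7242 A, so P_out = 143.92 × 9.7242 = 1399.5 W.
All ideal ⇒ P_in = P_out, so I_supply = 1399.5/120 = 11.7 A.

I_supply ≈ 11.7 A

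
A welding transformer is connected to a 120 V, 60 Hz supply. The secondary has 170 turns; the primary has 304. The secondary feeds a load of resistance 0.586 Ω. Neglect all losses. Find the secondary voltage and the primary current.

V_s = V_p × N_s/N_p = 120 × 170/304 = 67.105 V.
I_s = V_s/R = 67.105/0.586 = 114.51 A.
I_p = I_s × N_s/N_p = 114.51 × 170/304 = 64.0 A.

V_s ≈ 67.1 V, I_p ≈ 64.0 A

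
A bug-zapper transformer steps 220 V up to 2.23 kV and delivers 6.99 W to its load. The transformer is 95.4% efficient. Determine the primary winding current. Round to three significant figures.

P_in = P_out/η = 6.99/0.954 = 7.3270 W.
I_p = P_in/V_p = 7.3270/220 = 0.0333 A.

I_p ≈ 0.0333 A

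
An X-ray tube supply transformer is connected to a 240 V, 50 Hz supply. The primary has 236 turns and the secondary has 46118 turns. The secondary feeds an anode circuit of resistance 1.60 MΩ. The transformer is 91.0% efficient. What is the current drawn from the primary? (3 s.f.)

I_p ≈ 6.29 A

V_s = 240 × 46118/236 = 46900 V.
I_s = V_s/R = 46900/(1.60×10^6) = 0.029312 A.
P_out = V_s I_s = 46900 × 0.029312 = 1374.7 W.
P_in = P_out/η = 1374.7/0.910 = 1510.7 W.
I_p = P_in/V_p = 1510.7/240 = 6.29 A.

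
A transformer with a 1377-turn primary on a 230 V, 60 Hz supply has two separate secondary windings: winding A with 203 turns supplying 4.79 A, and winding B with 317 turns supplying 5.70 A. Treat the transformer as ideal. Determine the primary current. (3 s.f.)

V_A = 230 × 203/1377 = 33.907 V; V_B = 230 × 317/1377 = 52.948 V.
P_out = V_A I_A + V_B I_B = 33.907×4.79 + 52.948×5.70 = 162.41 + 301.81 = 464.22 W.
Ideal ⇒ P_in = P_out, so I_p = P_out/V_p = 464.22/230 = 2.02 A.

I_p ≈ 2.02 A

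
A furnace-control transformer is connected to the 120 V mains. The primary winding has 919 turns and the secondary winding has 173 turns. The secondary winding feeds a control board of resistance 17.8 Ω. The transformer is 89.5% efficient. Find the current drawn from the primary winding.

V_s = 120 × 173/919 = 22.590 V.
I_s = V_s/R = 22.590/17.8 = 1.2691 A.
P_out = V_s I_s = 22.590 × 1.2691 = 28.668 W.
P_in = P_out/η = 28.668/0.895 = 32.032 W.
I_p = P_in/V_p = 32.032/120 = 0.267 A.

I_p ≈ 0.267 A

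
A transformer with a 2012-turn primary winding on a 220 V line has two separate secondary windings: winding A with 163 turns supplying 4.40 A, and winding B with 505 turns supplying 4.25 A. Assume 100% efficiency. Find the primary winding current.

I_p ≈ 1.42 A

V_A = 220 × 163/2012 = 17.823 V; V_B = 220 × 505/2012 = 55.219 V.
P_out = V_A I_A + V_B I_B = 17.823×4.40 + 55.219×4.25 = 78.421 + 234.68 = 313.10 W.
Ideal ⇒ P_in = P_out, so I_p = P_out/V_p = 313.10/220 = 1.42 A.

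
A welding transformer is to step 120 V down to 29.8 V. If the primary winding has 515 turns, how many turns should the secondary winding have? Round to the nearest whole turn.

N_s = 128 turns

N_s/N_p = V_s/V_p, so N_s = 515 × 29.8/120 = 127.9 ≈ 128 turns.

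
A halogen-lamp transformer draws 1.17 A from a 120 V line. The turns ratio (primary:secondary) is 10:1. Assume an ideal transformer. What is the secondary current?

I_s/I_p = N_p/N_s, so I_s = 1.17 × 10/1 = 11.7 A.

I_s ≈ 11.7 A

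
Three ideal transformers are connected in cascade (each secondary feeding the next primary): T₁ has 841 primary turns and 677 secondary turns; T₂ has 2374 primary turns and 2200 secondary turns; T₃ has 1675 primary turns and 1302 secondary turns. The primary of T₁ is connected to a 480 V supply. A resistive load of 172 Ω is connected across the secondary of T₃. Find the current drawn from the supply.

After T₁: V = 480.00 × 677/841 = 386.40 V.
After T₂: V = 386.40 × 2200/2374 = 358.08 V.
After T₃: V = 358.08 × 1302/1675 = 278.34 V.
I_load = 278.34/172 = 1.6182 A, so P_out = 278.34 × 1.6182 = 450.42 W.
All ideal ⇒ P_in = P_out, so I_supply = 450.42/480 = 0.938 A.

I_supply ≈ 0.938 A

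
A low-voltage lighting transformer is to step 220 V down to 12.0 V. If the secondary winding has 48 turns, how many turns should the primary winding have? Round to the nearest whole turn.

N_p = 880 turns

N_p/N_s = V_p/V_s, so N_p = 48 × 220/12.0 = 880.0 ≈ 880 turns.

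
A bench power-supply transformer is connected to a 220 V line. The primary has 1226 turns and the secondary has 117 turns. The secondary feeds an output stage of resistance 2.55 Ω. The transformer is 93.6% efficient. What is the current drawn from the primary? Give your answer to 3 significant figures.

V_s = 220 × 117/1226 = 20.995 V.
I_s = V_s/R = 20.995/2.55 = 8.2334 A.
P_out = V_s I_s = 20.995 × 8.2334 = 172.86 W.
P_in = P_out/η = 172.86/0.936 = 184.68 W.
I_p = P_in/V_p = 184.68/220 = 0.839 A.

I_p ≈ 0.839 A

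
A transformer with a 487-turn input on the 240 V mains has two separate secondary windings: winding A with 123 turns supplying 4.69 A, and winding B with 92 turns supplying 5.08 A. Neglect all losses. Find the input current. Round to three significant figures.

I_in ≈ 2.14 A

V_A = 240 × 123/487 = 60.616 V; V_B = 240 × 92/487 = 45.339 V.
P_out = V_A I_A + V_B I_B = 60.616×4.69 + 45.339×5.08 = 284.29 + 230.32 = 514.61 W.
Ideal ⇒ P_in = P_out, so I_in = P_out/V_in = 514.61/240 = 2.14 A.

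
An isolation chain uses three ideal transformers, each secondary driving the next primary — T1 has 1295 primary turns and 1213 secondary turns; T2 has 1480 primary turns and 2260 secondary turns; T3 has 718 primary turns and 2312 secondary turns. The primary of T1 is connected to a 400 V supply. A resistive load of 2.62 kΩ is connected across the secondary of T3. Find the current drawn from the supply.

Secondary of T1: V = 400.00 × 1213/1295 = 374.67 V.
Secondary of T2: V = 374.67 × 2260/1480 = 572.13 V.
Secondary of T3: V = 572.13 × 2312/718 = 1842.3 V.
I_load = 1842.3/2620 = 0.70317 A, so P_out = 1842.3 × 0.70317 = 1295.5 W.
All ideal ⇒ P_in = P_out, so I_supply = 1295.5/400 = 3.24 A.

I_supply ≈ 3.24 A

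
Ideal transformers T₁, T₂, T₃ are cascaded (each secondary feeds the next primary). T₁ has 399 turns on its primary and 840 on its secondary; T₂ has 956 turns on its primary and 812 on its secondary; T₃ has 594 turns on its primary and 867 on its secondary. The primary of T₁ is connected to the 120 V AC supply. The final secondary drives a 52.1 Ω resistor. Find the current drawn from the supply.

I_supply ≈ 15.7 A

After T₁: V = 120.00 × 840/399 = 252.63 V.
After T₂: V = 252.63 × 812/956 = 214.58 V.
After T₃: V = 214.58 × 867/594 = 313.20 V.
I_load = 313.20/52.1 = 6.0115 A, so P_out = 313.20 × 6.0115 = 1882.8 W.
All ideal ⇒ P_in = P_out, so I_supply = 1882.8/120 = 15.7 A.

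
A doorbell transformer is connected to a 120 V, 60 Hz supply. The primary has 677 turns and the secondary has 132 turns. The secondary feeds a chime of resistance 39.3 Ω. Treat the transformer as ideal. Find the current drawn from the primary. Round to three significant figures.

I_p ≈ 0.116 A

V_s = V_p × N_s/N_p = 120 × 132/677 = 23.397 V.
I_s = V_s/R = 23.397/39.3 = 0.59535 A.
For an ideal transformer I_p N_p = I_s N_s, so I_p = 0.59535 × 132/677 = 0.116 A.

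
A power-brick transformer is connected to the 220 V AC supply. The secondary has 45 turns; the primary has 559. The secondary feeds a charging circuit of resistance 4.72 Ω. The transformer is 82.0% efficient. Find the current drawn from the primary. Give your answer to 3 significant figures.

V_s = 220 × 45/559 = 17.710 V.
I_s = V_s/R = 17.710/4.72 = 3.7522 A.
P_out = V_s I_s = 17.710 × 3.7522 = 66.451 W.
P_in = P_out/η = 66.451/0.820 = 81.038 W.
I_p = P_in/V_p = 81.038/220 = 0.368 A.

I_p ≈ 0.368 A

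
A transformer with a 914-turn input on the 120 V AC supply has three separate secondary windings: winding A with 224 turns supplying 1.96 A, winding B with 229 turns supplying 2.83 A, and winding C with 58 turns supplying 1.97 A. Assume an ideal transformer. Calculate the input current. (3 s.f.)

I_in ≈ 1.31 A

V_A = 120 × 224/914 = 29.409 V; V_B = 120 × 229/914 = 30.066 V; V_C = 120 × 58/914 = 7.6149 V.
P_out = V_A I_A + V_B I_B + V_C I_C = 29.409×1.96 + 30.066×2.83 + 7.6149×1.97 = 57.642 + 85.086 + 15.001 = 157.73 W.
Ideal ⇒ P_in = P_out, so I_in = P_out/V_in = 157.73/120 = 1.31 A.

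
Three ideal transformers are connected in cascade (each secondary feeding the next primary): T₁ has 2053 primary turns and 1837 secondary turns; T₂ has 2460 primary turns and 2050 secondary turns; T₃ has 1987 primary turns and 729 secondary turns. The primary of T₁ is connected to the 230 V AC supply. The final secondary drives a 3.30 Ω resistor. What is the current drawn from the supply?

Secondary of T₁: V = 230.00 × 1837/2053 = 205.80 V.
Secondary of T₂: V = 205.80 × 2050/2460 = 171.50 V.
Secondary of T₃: V = 171.50 × 729/1987 = 62.921 V.
I_load = 62.921/3.30 = 19.067 A, so P_out = 62.921 × 19.067 = 1199.7 W.
All ideal ⇒ P_in = P_out, so I_supply = 1199.7/230 = 5.22 A.

I_supply ≈ 5.22 A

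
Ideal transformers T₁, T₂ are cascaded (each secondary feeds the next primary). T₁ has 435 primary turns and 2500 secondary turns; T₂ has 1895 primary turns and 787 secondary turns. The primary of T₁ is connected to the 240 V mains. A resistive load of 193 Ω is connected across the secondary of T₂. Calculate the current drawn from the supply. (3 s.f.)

After T₁: V = 240.00 × 2500/435 = 1379.3 V.
After T₂: V = 1379.3 × 787/1895 = 572.83 V.
I_load = 572.83/193 = 2.9680 A, so P_out = 572.83 × 2.9680 = 1700.2 W.
All ideal ⇒ P_in = P_out, so I_supply = 1700.2/240 = 7.08 A.

I_supply ≈ 7.08 A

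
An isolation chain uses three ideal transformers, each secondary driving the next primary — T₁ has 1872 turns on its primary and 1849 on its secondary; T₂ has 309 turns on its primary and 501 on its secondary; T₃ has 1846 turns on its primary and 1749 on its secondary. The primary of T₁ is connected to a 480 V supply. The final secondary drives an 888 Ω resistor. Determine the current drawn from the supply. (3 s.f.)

After T₁: V = 480.00 × 1849/1872 = 474.10 V.
After T₂: V = 474.10 × 501/309 = 768.69 V.
After T₃: V = 768.69 × 1749/1846 = 728.30 V.
I_load = 728.30/888 = 0.82016 A, so P_out = 728.30 × 0.82016 = 597.32 W.
All ideal ⇒ P_in = P_out, so I_supply = 597.32/480 = 1.24 A.

I_supply ≈ 1.24 A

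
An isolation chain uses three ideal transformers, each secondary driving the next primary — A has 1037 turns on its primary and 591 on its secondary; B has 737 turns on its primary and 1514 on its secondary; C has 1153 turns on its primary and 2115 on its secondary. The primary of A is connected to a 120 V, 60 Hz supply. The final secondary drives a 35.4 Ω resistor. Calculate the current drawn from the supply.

I_supply ≈ 15.6 A

Secondary of A: V = 120.00 × 591/1037 = 68.390 V.
Secondary of B: V = 68.390 × 1514/737 = 140.49 V.
Secondary of C: V = 140.49 × 2115/1153 = 257.71 V.
I_load = 257.71/35.4 = 7.2799 A, so P_out = 257.71 × 7.2799 = 1876.1 W.
All ideal ⇒ P_in = P_out, so I_supply = 1876.1/120 = 15.6 A.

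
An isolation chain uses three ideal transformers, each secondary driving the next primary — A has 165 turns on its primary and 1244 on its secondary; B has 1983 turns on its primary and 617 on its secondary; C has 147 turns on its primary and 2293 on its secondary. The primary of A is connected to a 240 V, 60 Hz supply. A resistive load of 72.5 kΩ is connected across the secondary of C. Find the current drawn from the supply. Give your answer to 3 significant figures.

I_supply ≈ 4.43 A

Secondary of A: V = 240.00 × 1244/165 = 1809.5 V.
Secondary of B: V = 1809.5 × 617/1983 = 563.00 V.
Secondary of C: V = 563.00 × 2293/147 = 8782.1 V.
I_load = 8782.1/72500 = 0.12113 A, so P_out = 8782.1 × 0.12113 = 1063.8 W.
All ideal ⇒ P_in = P_out, so I_supply = 1063.8/240 = 4.43 A.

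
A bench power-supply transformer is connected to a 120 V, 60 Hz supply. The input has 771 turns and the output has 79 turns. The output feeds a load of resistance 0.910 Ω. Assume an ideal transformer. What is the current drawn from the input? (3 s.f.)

V_out = V_in × N_out/N_in = 120 × 79/771 = 12.296 V.
I_out = V_out/R = 12.296/0.910 = 13.512 A.
For an ideal transformer I_in N_in = I_out N_out, so I_in = 13.512 × 79/771 = 1.38 A.

I_in ≈ 1.38 A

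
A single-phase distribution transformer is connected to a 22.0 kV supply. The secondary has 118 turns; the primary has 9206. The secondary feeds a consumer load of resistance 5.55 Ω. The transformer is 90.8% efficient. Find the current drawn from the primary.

I_p ≈ 0.717 A

V_s = 22000 × 118/9206 = 281.99 V.
I_s = V_s/R = 281.99/5.55 = 50.809 A.
P_out = V_s I_s = 281.99 × 50.809 = 14328 W.
P_in = P_out/η = 14328/0.908 = 15779 W.
I_p = P_in/V_p = 15779/22000 = 0.717 A.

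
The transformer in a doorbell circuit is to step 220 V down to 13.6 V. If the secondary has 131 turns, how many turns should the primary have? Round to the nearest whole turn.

N_p/N_s = V_p/V_s, so N_p = 131 × 220/13.6 = 2119.1 ≈ 2119 turns.

N_p = 2119 turns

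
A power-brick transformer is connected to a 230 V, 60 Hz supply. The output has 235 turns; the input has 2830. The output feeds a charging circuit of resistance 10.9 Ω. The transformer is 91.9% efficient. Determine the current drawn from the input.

V_out = 230 × 235/2830 = 19.099 V.
I_out = V_out/R = 19.099/10.9 = 1.7522 A.
P_out = V_out I_out = 19.099 × 1.7522 = 33.465 W.
P_in = P_out/η = 33.465/0.919 = 36.415 W.
I_in = P_in/V_in = 36.415/230 = 0.158 A.

I_in ≈ 0.158 A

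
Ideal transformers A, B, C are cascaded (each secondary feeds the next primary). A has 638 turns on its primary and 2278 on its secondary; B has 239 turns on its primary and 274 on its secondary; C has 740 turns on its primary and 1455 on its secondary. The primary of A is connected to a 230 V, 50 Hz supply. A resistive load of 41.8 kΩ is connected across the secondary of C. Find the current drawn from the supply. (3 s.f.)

I_supply ≈ 0.356 A

Secondary of A: V = 230.00 × 2278/638 = 821.22 V.
Secondary of B: V = 821.22 × 274/239 = 941.49 V.
Secondary of C: V = 941.49 × 1455/740 = 1851.2 V.
I_load = 1851.2/41800 = 0.044286 A, so P_out = 1851.2 × 0.044286 = 81.981 W.
All ideal ⇒ P_in = P_out, so I_supply = 81.981/230 = 0.356 A.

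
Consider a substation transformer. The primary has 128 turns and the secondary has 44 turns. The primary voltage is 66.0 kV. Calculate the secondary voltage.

V_s ≈ 22700 V

V_s/V_p = N_s/N_p, so V_s = 66000 × 44/128 = 22700 V.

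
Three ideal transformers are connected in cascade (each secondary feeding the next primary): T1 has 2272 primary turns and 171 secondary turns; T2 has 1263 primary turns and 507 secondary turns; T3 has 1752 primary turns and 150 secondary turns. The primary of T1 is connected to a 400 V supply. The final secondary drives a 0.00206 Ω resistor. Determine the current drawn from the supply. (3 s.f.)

Secondary of T1: V = 400.00 × 171/2272 = 30.106 V.
Secondary of T2: V = 30.106 × 507/1263 = 12.085 V.
Secondary of T3: V = 12.085 × 150/1752 = 1.0347 V.
I_load = 1.0347/0.00206 = 502.28 A, so P_out = 1.0347 × 502.28 = 519.70 W.
All ideal ⇒ P_in = P_out, so I_supply = 519.70/400 = 1.30 A.

I_supply ≈ 1.30 A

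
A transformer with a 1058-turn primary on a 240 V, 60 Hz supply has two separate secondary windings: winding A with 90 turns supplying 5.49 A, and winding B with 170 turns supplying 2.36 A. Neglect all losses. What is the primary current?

I_p ≈ 0.846 A

V_A = 240 × 90/1058 = 20.416 V; V_B = 240 × 170/1058 = 38.563 V.
P_out = V_A I_A + V_B I_B = 20.416×5.49 + 38.563×2.36 = 112.08 + 91.009 = 203.09 W.
Ideal ⇒ P_in = P_out, so I_p = P_out/V_p = 203.09/240 = 0.846 A.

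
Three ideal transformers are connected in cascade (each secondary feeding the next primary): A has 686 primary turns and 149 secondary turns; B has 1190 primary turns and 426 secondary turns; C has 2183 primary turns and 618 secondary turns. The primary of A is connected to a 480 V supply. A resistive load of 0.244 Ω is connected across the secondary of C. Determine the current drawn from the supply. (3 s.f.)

Secondary of A: V = 480.00 × 149/686 = 104.26 V.
Secondary of B: V = 104.26 × 426/1190 = 37.322 V.
Secondary of C: V = 37.322 × 618/2183 = 10.566 V.
I_load = 10.566/0.244 = 43.302 A, so P_out = 10.566 × 43.302 = 457.52 W.
All ideal ⇒ P_in = P_out, so I_supply = 457.52/480 = 0.953 A.

I_supply ≈ 0.953 A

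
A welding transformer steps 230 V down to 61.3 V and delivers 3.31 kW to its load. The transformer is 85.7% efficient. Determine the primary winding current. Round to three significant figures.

P_in = P_out/η = 3310/0.857 = 3862.3 W.
I_p = P_in/V_p = 3862.3/230 = 16.8 A.

I_p ≈ 16.8 A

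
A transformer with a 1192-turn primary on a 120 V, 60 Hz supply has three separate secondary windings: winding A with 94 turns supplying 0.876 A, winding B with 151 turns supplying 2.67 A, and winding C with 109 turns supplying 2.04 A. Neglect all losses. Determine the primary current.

V_A = 120 × 94/1192 = 9.4631 V; V_B = 120 × 151/1192 = 15.201 V; V_C = 120 × 109/1192 = 10.973 V.
P_out = V_A I_A + V_B I_B + V_C I_C = 9.4631×0.876 + 15.201×2.67 + 10.973×2.04 = 8.2897 + 40.588 + 22.385 = 71.262 W.
Ideal ⇒ P_in = P_out, so I_p = P_out/V_p = 71.262/120 = 0.594 A.

I_p ≈ 0.594 A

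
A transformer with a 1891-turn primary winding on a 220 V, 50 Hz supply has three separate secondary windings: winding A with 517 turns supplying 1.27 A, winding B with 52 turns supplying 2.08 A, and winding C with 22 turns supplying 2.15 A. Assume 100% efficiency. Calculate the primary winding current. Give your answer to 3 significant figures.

I_p ≈ 0.429 A

V_A = 220 × 517/1891 = 60.148 V; V_B = 220 × 52/1891 = 6.0497 V; V_C = 220 × 22/1891 = 2.5595 V.
P_out = V_A I_A + V_B I_B + V_C I_C = 60.148×1.27 + 6.0497×2.08 + 2.5595×2.15 = 76.388 + 12.583 + 5.5029 = 94.474 W.
Ideal ⇒ P_in = P_out, so I_p = P_out/V_p = 94.474/220 = 0.429 A.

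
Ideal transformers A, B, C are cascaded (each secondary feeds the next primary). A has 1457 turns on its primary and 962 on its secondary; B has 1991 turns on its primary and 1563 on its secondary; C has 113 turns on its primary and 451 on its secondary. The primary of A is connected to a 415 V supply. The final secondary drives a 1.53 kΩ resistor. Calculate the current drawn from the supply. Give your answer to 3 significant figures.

I_supply ≈ 1.16 A

Secondary of A: V = 415.00 × 962/1457 = 274.01 V.
Secondary of B: V = 274.01 × 1563/1991 = 215.11 V.
Secondary of C: V = 215.11 × 451/113 = 858.52 V.
I_load = 858.52/1530 = 0.56112 A, so P_out = 858.52 × 0.56112 = 481.73 W.
All ideal ⇒ P_in = P_out, so I_supply = 481.73/415 = 1.16 A.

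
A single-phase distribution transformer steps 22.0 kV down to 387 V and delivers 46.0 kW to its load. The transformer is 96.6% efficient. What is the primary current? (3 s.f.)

I_p ≈ 2.16 A

P_in = P_out/η = 46000/0.966 = 47619 W.
I_p = P_in/V_p = 47619/22000 = 2.16 A.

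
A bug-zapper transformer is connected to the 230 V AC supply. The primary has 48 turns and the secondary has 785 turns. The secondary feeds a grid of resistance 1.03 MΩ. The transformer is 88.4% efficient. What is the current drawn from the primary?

V_s = 230 × 785/48 = 3761.5 V.
I_s = V_s/R = 3761.5/(1.03×10^6) = 0.0036519 A.
P_out = V_s I_s = 3761.5 × 0.0036519 = 13.736 W.
P_in = P_out/η = 13.736/0.884 = 15.539 W.
I_p = P_in/V_p = 15.539/230 = 0.0676 A.

I_p ≈ 0.0676 A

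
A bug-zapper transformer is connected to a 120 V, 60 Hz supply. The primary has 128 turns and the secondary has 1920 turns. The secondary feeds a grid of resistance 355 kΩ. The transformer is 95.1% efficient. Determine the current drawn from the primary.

I_p ≈ 0.0800 A

V_s = 120 × 1920/128 = 1800.0 V.
I_s = V_s/R = 1800.0/355000 = 0.0050704 A.
P_out = V_s I_s = 1800.0 × 0.0050704 = 9.1268 W.
P_in = P_out/η = 9.1268/0.951 = 9.5970 W.
I_p = P_in/V_p = 9.5970/120 = 0.0800 A.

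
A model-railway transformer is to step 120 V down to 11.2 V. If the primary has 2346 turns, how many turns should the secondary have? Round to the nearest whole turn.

N_s = 219 turns

N_s/N_p = V_s/V_p, so N_s = 2346 × 11.2/120 = 219.0 ≈ 219 turns.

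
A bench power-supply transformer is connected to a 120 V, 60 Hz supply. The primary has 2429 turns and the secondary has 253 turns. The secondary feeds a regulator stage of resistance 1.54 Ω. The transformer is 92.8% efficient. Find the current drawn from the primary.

V_s = 120 × 253/2429 = 12.499 V.
I_s = V_s/R = 12.499/1.54 = 8.1162 A.
P_out = V_s I_s = 12.499 × 8.1162 = 101.44 W.
P_in = P_out/η = 101.44/0.928 = 109.32 W.
I_p = P_in/V_p = 109.32/120 = 0.911 A.

I_p ≈ 0.911 A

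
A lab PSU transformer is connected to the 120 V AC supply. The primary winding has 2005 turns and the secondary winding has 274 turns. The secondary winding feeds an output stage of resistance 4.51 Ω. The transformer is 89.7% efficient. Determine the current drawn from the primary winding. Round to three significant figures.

I_p ≈ 0.554 A

V_s = 120 × 274/2005 = 16.399 V.
I_s = V_s/R = 16.399/4.51 = 3.6361 A.
P_out = V_s I_s = 16.399 × 3.6361 = 59.629 W.
P_in = P_out/η = 59.629/0.897 = 66.476 W.
I_p = P_in/V_p = 66.476/120 = 0.554 A.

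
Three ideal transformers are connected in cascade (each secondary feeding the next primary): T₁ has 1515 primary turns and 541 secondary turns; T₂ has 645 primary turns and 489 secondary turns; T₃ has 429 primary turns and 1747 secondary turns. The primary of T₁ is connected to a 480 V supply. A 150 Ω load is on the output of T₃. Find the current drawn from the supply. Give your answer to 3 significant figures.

After T₁: V = 480.00 × 541/1515 = 171.41 V.
After T₂: V = 171.41 × 489/645 = 129.95 V.
After T₃: V = 129.95 × 1747/429 = 529.19 V.
I_load = 529.19/150 = 3.5279 A, so P_out = 529.19 × 3.5279 = 1866.9 W.
All ideal ⇒ P_in = P_out, so I_supply = 1866.9/480 = 3.89 A.

I_supply ≈ 3.89 A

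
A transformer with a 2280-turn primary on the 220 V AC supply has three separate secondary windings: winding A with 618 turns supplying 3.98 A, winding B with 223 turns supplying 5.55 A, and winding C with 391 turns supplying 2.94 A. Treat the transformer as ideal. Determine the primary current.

I_p ≈ 2.13 A

V_A = 220 × 618/2280 = 59.632 V; V_B = 220 × 223/2280 = 21.518 V; V_C = 220 × 391/2280 = 37.728 V.
P_out = V_A I_A + V_B I_B + V_C I_C = 59.632×3.98 + 21.518×5.55 + 37.728×2.94 = 237.33 + 119.42 + 110.92 = 467.68 W.
Ideal ⇒ P_in = P_out, so I_p = P_out/V_p = 467.68/220 = 2.13 A.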